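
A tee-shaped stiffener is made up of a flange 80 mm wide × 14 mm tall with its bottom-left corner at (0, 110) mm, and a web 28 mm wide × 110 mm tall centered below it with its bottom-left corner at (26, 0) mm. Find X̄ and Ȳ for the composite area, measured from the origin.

X̄ = 40.00 mm, Ȳ = 71.53 mm

web: A = 28 × 110 = 3080.00, centroid at (40.00, 55.00).
flange: A = 80 × 14 = 1120.00, centroid at (40.00, 117.00).
ΣA = 4200.00 mm²
ΣAX̄ = (3080.00)(40.00) + (1120.00)(40.00) = 168000.00 mm³
ΣAȲ = (3080.00)(55.00) + (1120.00)(117.00) = 300440.00 mm³
X̄ = 168000.00 / 4200.00 = 40.00 mm
Ȳ = 300440.00 / 4200.00 = 71.53 mm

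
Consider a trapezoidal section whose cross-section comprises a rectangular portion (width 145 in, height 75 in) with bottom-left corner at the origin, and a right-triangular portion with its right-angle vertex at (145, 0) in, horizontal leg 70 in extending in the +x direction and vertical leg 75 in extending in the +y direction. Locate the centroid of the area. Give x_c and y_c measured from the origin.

rectangular portion: A = 145 × 75 = 10875.00, centroid at (72.50, 37.50).
triangular portion: A = ½·70·75 = 2625.00, centroid at (168.33, 25.00).
ΣA = 13500.00 in²
ΣAx_c = (10875.00)(72.50) + (2625.00)(168.33) = 1230312.50 in³
ΣAy_c = (10875.00)(37.50) + (2625.00)(25.00) = 473437.50 in³
x_c = 1230312.50 / 13500.00 = 91.13 in
y_c = 473437.50 / 13500.00 = 35.07 in

x_c = 91.13 in, y_c = 35.07 in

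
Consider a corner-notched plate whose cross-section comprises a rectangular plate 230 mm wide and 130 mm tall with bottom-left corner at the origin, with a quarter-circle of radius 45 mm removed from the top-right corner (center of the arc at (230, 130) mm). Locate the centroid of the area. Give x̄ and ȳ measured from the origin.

x̄ = 109.61 mm, ȳ = 62.42 mm

plate: A = 230 × 130 = 29900.00, centroid at (115.00, 65.00).
removed quarter-circle: A = −¼π·45² = -1590.43, centroid at (210.90, 110.90).
ΣA = 28309.57 mm²
ΣAx̄ = (29900.00)(115.00) + (-1590.43)(210.90) = 3103075.81 mm³
ΣAȳ = (29900.00)(65.00) + (-1590.43)(110.90) = 1767118.93 mm³
x̄ = 3103075.81 / 28309.57 = 109.61 mm
ȳ = 1767118.93 / 28309.57 = 62.42 mm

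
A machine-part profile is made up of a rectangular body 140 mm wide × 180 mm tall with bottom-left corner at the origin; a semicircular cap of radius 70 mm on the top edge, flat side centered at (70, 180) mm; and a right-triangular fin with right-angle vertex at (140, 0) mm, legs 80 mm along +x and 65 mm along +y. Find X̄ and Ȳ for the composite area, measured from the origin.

X̄ = 77.08 mm, Ȳ = 110.95 mm

Part | A | x̄ᵢ | ȳᵢ | A·x̄ᵢ | A·ȳᵢ
rectangular body | 25200.00 | 70.00 | 90.00 | 1764000.00 | 2268000.00
semicircular top | 7696.90 | 70.00 | 209.71 | 538783.14 | 1614109.03
triangular fin | 2600.00 | 166.67 | 21.67 | 433333.33 | 56333.33
Σ | 35496.90 |  |  | 2736116.47 | 3938442.36
X̄ = 2736116.47 / 35496.90 = 77.08 mm
Ȳ = 3938442.36 / 35496.90 = 110.95 mm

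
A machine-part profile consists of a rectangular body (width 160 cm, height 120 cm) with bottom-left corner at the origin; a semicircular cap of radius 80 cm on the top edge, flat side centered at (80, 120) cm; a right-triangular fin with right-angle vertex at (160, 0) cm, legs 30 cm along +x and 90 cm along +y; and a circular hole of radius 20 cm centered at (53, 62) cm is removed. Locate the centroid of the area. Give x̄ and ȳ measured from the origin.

x̄ = 85.30 cm, ȳ = 90.72 cm

rectangular body: A = 160 × 120 = 19200.00, centroid at (80.00, 60.00).
semicircular top: A = ½π·80² = 10053.10, centroid at (80.00, 153.95).
triangular fin: A = ½·30·90 = 1350.00, centroid at (170.00, 30.00).
hole: A = −π·20² = -1256.64, centroid at (53.00, 62.00).
ΣA = 29346.46 cm²
ΣAx̄ = (19200.00)(80.00) + (10053.10)(80.00) + (1350.00)(170.00) + (-1256.64)(53.00) = 2503145.96 cm³
ΣAȳ = (19200.00)(60.00) + (10053.10)(153.95) + (1350.00)(30.00) + (-1256.64)(62.00) = 2662293.41 cm³
x̄ = 2503145.96 / 29346.46 = 85.30 cm
ȳ = 2662293.41 / 29346.46 = 90.72 cm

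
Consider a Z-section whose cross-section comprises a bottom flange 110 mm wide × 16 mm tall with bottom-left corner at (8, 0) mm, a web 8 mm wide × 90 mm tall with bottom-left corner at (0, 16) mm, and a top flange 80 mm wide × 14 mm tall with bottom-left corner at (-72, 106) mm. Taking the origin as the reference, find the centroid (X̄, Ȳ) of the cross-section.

bottom flange: A = 110 × 16 = 1760.00, centroid at (63.00, 8.00).
web: A = 8 × 90 = 720.00, centroid at (4.00, 61.00).
top flange: A = 80 × 14 = 1120.00, centroid at (-32.00, 113.00).
ΣA = 3600.00 mm², ΣAX̄ = 77920.00 mm³, ΣAȲ = 184560.00 mm³.
X̄ = 77920.00/3600.00 = 21.64 mm; Ȳ = 184560.00/3600.00 = 51.27 mm.

X̄ = 21.64 mm, Ȳ = 51.27 mm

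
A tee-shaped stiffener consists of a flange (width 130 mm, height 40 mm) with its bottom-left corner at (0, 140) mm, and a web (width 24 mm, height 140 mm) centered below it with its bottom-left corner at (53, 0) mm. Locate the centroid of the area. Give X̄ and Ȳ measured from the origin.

Part | A | x̄ᵢ | ȳᵢ | A·x̄ᵢ | A·ȳᵢ
web | 3360.00 | 65.00 | 70.00 | 218400.00 | 235200.00
flange | 5200.00 | 65.00 | 160.00 | 338000.00 | 832000.00
Σ | 8560.00 |  |  | 556400.00 | 1067200.00
X̄ = 556400.00 / 8560.00 = 65.00 mm
Ȳ = 1067200.00 / 8560.00 = 124.67 mm

X̄ = 65.00 mm, Ȳ = 124.67 mm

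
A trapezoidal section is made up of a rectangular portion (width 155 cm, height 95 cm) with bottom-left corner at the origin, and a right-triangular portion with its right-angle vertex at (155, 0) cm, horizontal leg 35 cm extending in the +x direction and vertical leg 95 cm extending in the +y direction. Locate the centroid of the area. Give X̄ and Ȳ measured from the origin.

X̄ = 86.55 cm, Ȳ = 45.89 cm

Part | A | x̄ᵢ | ȳᵢ | A·x̄ᵢ | A·ȳᵢ
rectangular portion | 14725.00 | 77.50 | 47.50 | 1141187.50 | 699437.50
triangular portion | 1662.50 | 166.67 | 31.67 | 277083.33 | 52645.83
Σ | 16387.50 |  |  | 1418270.83 | 752083.33
X̄ = 1418270.83 / 16387.50 = 86.55 cm
Ȳ = 752083.33 / 16387.50 = 45.89 cm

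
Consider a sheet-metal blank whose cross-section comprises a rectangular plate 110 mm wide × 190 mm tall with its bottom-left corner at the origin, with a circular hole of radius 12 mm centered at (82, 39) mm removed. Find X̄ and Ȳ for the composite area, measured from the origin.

plate: A = 110 × 190 = 20900.00, centroid at (55.00, 95.00).
hole: A = −π·12² = -452.39, centroid at (82.00, 39.00).
ΣA = 20447.61 mm²
ΣAX̄ = (20900.00)(55.00) + (-452.39)(82.00) = 1112404.07 mm³
ΣAȲ = (20900.00)(95.00) + (-452.39)(39.00) = 1967856.82 mm³
X̄ = 1112404.07 / 20447.61 = 54.40 mm
Ȳ = 1967856.82 / 20447.61 = 96.24 mm

X̄ = 54.40 mm, Ȳ = 96.24 mm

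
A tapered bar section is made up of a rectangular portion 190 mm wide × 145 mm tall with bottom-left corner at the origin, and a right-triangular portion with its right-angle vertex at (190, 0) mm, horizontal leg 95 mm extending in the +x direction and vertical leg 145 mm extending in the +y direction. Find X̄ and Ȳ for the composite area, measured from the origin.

rectangular portion: A = 190 × 145 = 27550.00, centroid at (95.00, 72.50).
triangular portion: A = ½·95·145 = 6887.50, centroid at (221.67, 48.33).
ΣA = 34437.50 mm²
ΣAX̄ = (27550.00)(95.00) + (6887.50)(221.67) = 4143979.17 mm³
ΣAȲ = (27550.00)(72.50) + (6887.50)(48.33) = 2330270.83 mm³
X̄ = 4143979.17 / 34437.50 = 120.33 mm
Ȳ = 2330270.83 / 34437.50 = 67.67 mm

X̄ = 120.33 mm, Ȳ = 67.67 mm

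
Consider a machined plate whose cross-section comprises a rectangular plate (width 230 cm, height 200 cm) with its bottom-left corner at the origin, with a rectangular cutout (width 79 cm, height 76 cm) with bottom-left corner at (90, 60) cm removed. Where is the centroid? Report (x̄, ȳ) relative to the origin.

plate: A = 230 × 200 = 46000.00, centroid at (115.00, 100.00).
hole: A = −(79 × 76) = -6004.00, centroid at (129.50, 98.00).
ΣA = 39996.00 cm², ΣAx̄ = 4512482.00 cm³, ΣAȳ = 4011608.00 cm³.
x̄ = 4512482.00/39996.00 = 112.82 cm; ȳ = 4011608.00/39996.00 = 100.30 cm.

x̄ = 112.82 cm, ȳ = 100.30 cm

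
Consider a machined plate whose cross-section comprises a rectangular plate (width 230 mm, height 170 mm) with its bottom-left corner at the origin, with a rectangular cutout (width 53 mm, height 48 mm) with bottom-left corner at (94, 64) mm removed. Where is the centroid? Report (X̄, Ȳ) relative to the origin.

plate: A = 230 × 170 = 39100.00, centroid at (115.00, 85.00).
hole: A = −(53 × 48) = -2544.00, centroid at (120.50, 88.00).
ΣA = 36556.00 mm²
ΣAX̄ = (39100.00)(115.00) + (-2544.00)(120.50) = 4189948.00 mm³
ΣAȲ = (39100.00)(85.00) + (-2544.00)(88.00) = 3099628.00 mm³
X̄ = 4189948.00 / 36556.00 = 114.62 mm
Ȳ = 3099628.00 / 36556.00 = 84.79 mm

X̄ = 114.62 mm, Ȳ = 84.79 mm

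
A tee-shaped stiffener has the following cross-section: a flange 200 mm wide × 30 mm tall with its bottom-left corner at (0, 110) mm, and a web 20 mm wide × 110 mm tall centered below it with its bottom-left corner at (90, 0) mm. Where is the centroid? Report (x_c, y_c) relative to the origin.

Part | A | x̄ᵢ | ȳᵢ | A·x̄ᵢ | A·ȳᵢ
web | 2200.00 | 100.00 | 55.00 | 220000.00 | 121000.00
flange | 6000.00 | 100.00 | 125.00 | 600000.00 | 750000.00
Σ | 8200.00 |  |  | 820000.00 | 871000.00
x_c = 820000.00 / 8200.00 = 100.00 mm
y_c = 871000.00 / 8200.00 = 106.22 mm

x_c = 100.00 mm, y_c = 106.22 mm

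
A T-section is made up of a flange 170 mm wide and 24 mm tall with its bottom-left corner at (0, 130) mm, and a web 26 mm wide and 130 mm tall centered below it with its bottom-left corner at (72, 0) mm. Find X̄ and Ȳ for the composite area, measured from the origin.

X̄ = 85.00 mm, Ȳ = 107.11 mm

web: A = 26 × 130 = 3380.00, centroid at (85.00, 65.00).
flange: A = 170 × 24 = 4080.00, centroid at (85.00, 142.00).
ΣA = 7460.00 mm², ΣAX̄ = 634100.00 mm³, ΣAȲ = 799060.00 mm³.
X̄ = 634100.00/7460.00 = 85.00 mm; Ȳ = 799060.00/7460.00 = 107.11 mm.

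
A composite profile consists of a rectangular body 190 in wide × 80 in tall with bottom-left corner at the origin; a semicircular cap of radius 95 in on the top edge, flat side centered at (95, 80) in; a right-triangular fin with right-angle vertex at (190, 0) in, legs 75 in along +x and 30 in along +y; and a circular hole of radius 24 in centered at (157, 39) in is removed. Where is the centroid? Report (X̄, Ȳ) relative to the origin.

Part | A | x̄ᵢ | ȳᵢ | A·x̄ᵢ | A·ȳᵢ
rectangular body | 15200.00 | 95.00 | 40.00 | 1444000.00 | 608000.00
semicircular top | 14176.44 | 95.00 | 120.32 | 1346761.50 | 1705698.28
triangular fin | 1125.00 | 215.00 | 10.00 | 241875.00 | 11250.00
hole | -1809.56 | 157.00 | 39.00 | -284100.51 | -70572.74
Σ | 28691.88 |  |  | 2748535.99 | 2254375.54
X̄ = 2748535.99 / 28691.88 = 95.79 in
Ȳ = 2254375.54 / 28691.88 = 78.57 in

X̄ = 95.79 in, Ȳ = 78.57 in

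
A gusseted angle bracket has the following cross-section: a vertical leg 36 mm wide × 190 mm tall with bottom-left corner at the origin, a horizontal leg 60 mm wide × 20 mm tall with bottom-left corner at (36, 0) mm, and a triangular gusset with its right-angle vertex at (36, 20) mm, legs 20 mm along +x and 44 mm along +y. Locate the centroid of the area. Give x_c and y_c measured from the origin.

x_c = 26.07 mm, y_c = 79.84 mm

Part | A | x̄ᵢ | ȳᵢ | A·x̄ᵢ | A·ȳᵢ
vertical leg | 6840.00 | 18.00 | 95.00 | 123120.00 | 649800.00
horizontal leg | 1200.00 | 66.00 | 10.00 | 79200.00 | 12000.00
gusset | 440.00 | 42.67 | 34.67 | 18773.33 | 15253.33
Σ | 8480.00 |  |  | 221093.33 | 677053.33
x_c = 221093.33 / 8480.00 = 26.07 mm
y_c = 677053.33 / 8480.00 = 79.84 mm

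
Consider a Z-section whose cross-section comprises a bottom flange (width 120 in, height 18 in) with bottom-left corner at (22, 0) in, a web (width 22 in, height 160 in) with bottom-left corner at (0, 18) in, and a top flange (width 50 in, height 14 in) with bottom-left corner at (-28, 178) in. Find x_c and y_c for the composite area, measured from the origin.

Part | A | x̄ᵢ | ȳᵢ | A·x̄ᵢ | A·ȳᵢ
bottom flange | 2160.00 | 82.00 | 9.00 | 177120.00 | 19440.00
web | 3520.00 | 11.00 | 98.00 | 38720.00 | 344960.00
top flange | 700.00 | -3.00 | 185.00 | -2100.00 | 129500.00
Σ | 6380.00 |  |  | 213740.00 | 493900.00
x_c = 213740.00 / 6380.00 = 33.50 in
y_c = 493900.00 / 6380.00 = 77.41 in

x_c = 33.50 in, y_c = 77.41 in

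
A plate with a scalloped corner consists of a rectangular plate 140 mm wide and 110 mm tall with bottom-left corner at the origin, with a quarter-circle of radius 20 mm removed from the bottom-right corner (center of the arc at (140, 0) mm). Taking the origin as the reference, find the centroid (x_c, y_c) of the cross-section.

x_c = 68.72 mm, y_c = 55.97 mm

plate: A = 140 × 110 = 15400.00, centroid at (70.00, 55.00).
removed quarter-circle: A = −¼π·20² = -314.16, centroid at (131.51, 8.49).
ΣA = 15085.84 mm²
ΣAx_c = (15400.00)(70.00) + (-314.16)(131.51) = 1036684.37 mm³
ΣAy_c = (15400.00)(55.00) + (-314.16)(8.49) = 844333.33 mm³
x_c = 1036684.37 / 15085.84 = 68.72 mm
y_c = 844333.33 / 15085.84 = 55.97 mm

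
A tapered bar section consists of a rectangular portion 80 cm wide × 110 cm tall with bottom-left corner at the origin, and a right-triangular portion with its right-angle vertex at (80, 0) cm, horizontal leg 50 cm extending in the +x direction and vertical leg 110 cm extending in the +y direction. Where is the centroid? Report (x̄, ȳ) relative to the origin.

x̄ = 53.49 cm, ȳ = 50.63 cm

Part | A | x̄ᵢ | ȳᵢ | A·x̄ᵢ | A·ȳᵢ
rectangular portion | 8800.00 | 40.00 | 55.00 | 352000.00 | 484000.00
triangular portion | 2750.00 | 96.67 | 36.67 | 265833.33 | 100833.33
Σ | 11550.00 |  |  | 617833.33 | 584833.33
x̄ = 617833.33 / 11550.00 = 53.49 cm
ȳ = 584833.33 / 11550.00 = 50.63 cm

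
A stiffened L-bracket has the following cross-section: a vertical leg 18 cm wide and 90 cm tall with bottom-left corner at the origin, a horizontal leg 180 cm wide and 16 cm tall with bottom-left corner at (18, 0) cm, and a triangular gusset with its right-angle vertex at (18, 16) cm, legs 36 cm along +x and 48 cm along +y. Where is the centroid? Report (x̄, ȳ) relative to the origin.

Part | A | x̄ᵢ | ȳᵢ | A·x̄ᵢ | A·ȳᵢ
vertical leg | 1620.00 | 9.00 | 45.00 | 14580.00 | 72900.00
horizontal leg | 2880.00 | 108.00 | 8.00 | 311040.00 | 23040.00
gusset | 864.00 | 30.00 | 32.00 | 25920.00 | 27648.00
Σ | 5364.00 |  |  | 351540.00 | 123588.00
x̄ = 351540.00 / 5364.00 = 65.54 cm
ȳ = 123588.00 / 5364.00 = 23.04 cm

x̄ = 65.54 cm, ȳ = 23.04 cm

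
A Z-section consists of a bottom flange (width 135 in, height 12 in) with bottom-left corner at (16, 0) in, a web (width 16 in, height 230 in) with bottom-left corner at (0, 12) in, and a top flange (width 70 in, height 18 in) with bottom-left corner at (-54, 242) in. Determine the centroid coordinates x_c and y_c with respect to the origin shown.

x_c = 21.46 in, y_c = 120.94 in

Part | A | x̄ᵢ | ȳᵢ | A·x̄ᵢ | A·ȳᵢ
bottom flange | 1620.00 | 83.50 | 6.00 | 135270.00 | 9720.00
web | 3680.00 | 8.00 | 127.00 | 29440.00 | 467360.00
top flange | 1260.00 | -19.00 | 251.00 | -23940.00 | 316260.00
Σ | 6560.00 |  |  | 140770.00 | 793340.00
x_c = 140770.00 / 6560.00 = 21.46 in
y_c = 793340.00 / 6560.00 = 120.94 in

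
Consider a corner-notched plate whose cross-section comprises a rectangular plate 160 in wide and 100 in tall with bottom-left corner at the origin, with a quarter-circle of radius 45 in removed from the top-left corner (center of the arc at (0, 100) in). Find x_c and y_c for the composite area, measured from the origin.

Part | A | x̄ᵢ | ȳᵢ | A·x̄ᵢ | A·ȳᵢ
plate | 16000.00 | 80.00 | 50.00 | 1280000.00 | 800000.00
removed quarter-circle | -1590.43 | 19.10 | 80.90 | -30375.00 | -128668.13
Σ | 14409.57 |  |  | 1249625.00 | 671331.87
x_c = 1249625.00 / 14409.57 = 86.72 in
y_c = 671331.87 / 14409.57 = 46.59 in

x_c = 86.72 in, y_c = 46.59 in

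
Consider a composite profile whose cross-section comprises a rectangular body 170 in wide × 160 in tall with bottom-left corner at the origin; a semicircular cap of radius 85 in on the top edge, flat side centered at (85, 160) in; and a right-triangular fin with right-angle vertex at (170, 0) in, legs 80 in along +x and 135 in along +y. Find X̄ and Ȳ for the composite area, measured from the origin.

rectangular body: A = 170 × 160 = 27200.00, centroid at (85.00, 80.00).
semicircular top: A = ½π·85² = 11349.00, centroid at (85.00, 196.08).
triangular fin: A = ½·80·135 = 5400.00, centroid at (196.67, 45.00).
ΣA = 43949.00 in²
ΣAX̄ = (27200.00)(85.00) + (11349.00)(85.00) + (5400.00)(196.67) = 4338665.29 in³
ΣAȲ = (27200.00)(80.00) + (11349.00)(196.08) + (5400.00)(45.00) = 4644257.22 in³
X̄ = 4338665.29 / 43949.00 = 98.72 in
Ȳ = 4644257.22 / 43949.00 = 105.67 in

X̄ = 98.72 in, Ȳ = 105.67 in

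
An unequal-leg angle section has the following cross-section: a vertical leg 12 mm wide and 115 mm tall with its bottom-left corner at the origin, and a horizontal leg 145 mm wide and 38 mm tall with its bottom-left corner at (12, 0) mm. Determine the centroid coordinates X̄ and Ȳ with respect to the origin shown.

X̄ = 68.78 mm, Ȳ = 26.71 mm

Part | A | x̄ᵢ | ȳᵢ | A·x̄ᵢ | A·ȳᵢ
vertical leg | 1380.00 | 6.00 | 57.50 | 8280.00 | 79350.00
horizontal leg | 5510.00 | 84.50 | 19.00 | 465595.00 | 104690.00
Σ | 6890.00 |  |  | 473875.00 | 184040.00
X̄ = 473875.00 / 6890.00 = 68.78 mm
Ȳ = 184040.00 / 6890.00 = 26.71 mm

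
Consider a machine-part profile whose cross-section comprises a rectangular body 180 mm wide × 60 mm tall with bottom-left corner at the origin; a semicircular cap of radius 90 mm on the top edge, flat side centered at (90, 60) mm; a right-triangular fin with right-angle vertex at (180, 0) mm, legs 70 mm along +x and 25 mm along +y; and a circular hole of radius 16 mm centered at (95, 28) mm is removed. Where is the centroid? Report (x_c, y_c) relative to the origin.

x_c = 94.03 mm, y_c = 66.04 mm

rectangular body: A = 180 × 60 = 10800.00, centroid at (90.00, 30.00).
semicircular top: A = ½π·90² = 12723.45, centroid at (90.00, 98.20).
triangular fin: A = ½·70·25 = 875.00, centroid at (203.33, 8.33).
hole: A = −π·16² = -804.25, centroid at (95.00, 28.00).
ΣA = 23594.20 mm², ΣAx_c = 2218623.66 mm³, ΣAy_c = 1558179.75 mm³.
x_c = 2218623.66/23594.20 = 94.03 mm; y_c = 1558179.75/23594.20 = 66.04 mm.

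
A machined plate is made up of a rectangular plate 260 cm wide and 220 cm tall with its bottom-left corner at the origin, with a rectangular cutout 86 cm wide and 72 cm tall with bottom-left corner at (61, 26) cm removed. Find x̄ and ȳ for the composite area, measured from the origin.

x̄ = 133.16 cm, ȳ = 115.83 cm

plate: A = 260 × 220 = 57200.00, centroid at (130.00, 110.00).
hole: A = −(86 × 72) = -6192.00, centroid at (104.00, 62.00).
ΣA = 51008.00 cm²
ΣAx̄ = (57200.00)(130.00) + (-6192.00)(104.00) = 6792032.00 cm³
ΣAȳ = (57200.00)(110.00) + (-6192.00)(62.00) = 5908096.00 cm³
x̄ = 6792032.00 / 51008.00 = 133.16 cm
ȳ = 5908096.00 / 51008.00 = 115.83 cm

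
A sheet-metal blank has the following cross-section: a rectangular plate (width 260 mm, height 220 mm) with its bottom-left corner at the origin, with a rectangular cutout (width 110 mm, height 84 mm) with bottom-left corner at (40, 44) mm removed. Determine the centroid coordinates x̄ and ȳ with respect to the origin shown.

x̄ = 136.74 mm, ȳ = 114.62 mm

plate: A = 260 × 220 = 57200.00, centroid at (130.00, 110.00).
hole: A = −(110 × 84) = -9240.00, centroid at (95.00, 86.00).
ΣA = 47960.00 mm², ΣAx̄ = 6558200.00 mm³, ΣAȳ = 5497360.00 mm³.
x̄ = 6558200.00/47960.00 = 136.74 mm; ȳ = 5497360.00/47960.00 = 114.62 mm.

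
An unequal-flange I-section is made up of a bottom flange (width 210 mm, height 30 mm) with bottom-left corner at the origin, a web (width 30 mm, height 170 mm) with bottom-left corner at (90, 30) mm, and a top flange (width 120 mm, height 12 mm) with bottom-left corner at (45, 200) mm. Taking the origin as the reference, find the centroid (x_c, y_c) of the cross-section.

x_c = 105.00 mm, y_c = 76.14 mm

bottom flange: A = 210 × 30 = 6300.00, centroid at (105.00, 15.00).
web: A = 30 × 170 = 5100.00, centroid at (105.00, 115.00).
top flange: A = 120 × 12 = 1440.00, centroid at (105.00, 206.00).
ΣA = 12840.00 mm²
ΣAx_c = (6300.00)(105.00) + (5100.00)(105.00) + (1440.00)(105.00) = 1348200.00 mm³
ΣAy_c = (6300.00)(15.00) + (5100.00)(115.00) + (1440.00)(206.00) = 977640.00 mm³
x_c = 1348200.00 / 12840.00 = 105.00 mm
y_c = 977640.00 / 12840.00 = 76.14 mm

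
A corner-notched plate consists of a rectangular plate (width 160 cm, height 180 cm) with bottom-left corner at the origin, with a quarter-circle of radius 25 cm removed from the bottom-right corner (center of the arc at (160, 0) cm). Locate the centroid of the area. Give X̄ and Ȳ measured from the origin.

X̄ = 78.80 cm, Ȳ = 91.38 cm

plate: A = 160 × 180 = 28800.00, centroid at (80.00, 90.00).
removed quarter-circle: A = −¼π·25² = -490.87, centroid at (149.39, 10.61).
ΣA = 28309.13 cm²
ΣAX̄ = (28800.00)(80.00) + (-490.87)(149.39) = 2230668.52 cm³
ΣAȲ = (28800.00)(90.00) + (-490.87)(10.61) = 2586791.67 cm³
X̄ = 2230668.52 / 28309.13 = 78.80 cm
Ȳ = 2586791.67 / 28309.13 = 91.38 cm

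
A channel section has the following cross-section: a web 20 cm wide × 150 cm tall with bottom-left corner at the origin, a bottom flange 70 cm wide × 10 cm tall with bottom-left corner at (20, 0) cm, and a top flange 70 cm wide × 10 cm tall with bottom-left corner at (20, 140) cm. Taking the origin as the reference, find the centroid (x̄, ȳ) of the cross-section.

Part | A | x̄ᵢ | ȳᵢ | A·x̄ᵢ | A·ȳᵢ
web | 3000.00 | 10.00 | 75.00 | 30000.00 | 225000.00
bottom flange | 700.00 | 55.00 | 5.00 | 38500.00 | 3500.00
top flange | 700.00 | 55.00 | 145.00 | 38500.00 | 101500.00
Σ | 4400.00 |  |  | 107000.00 | 330000.00
x̄ = 107000.00 / 4400.00 = 24.32 cm
ȳ = 330000.00 / 4400.00 = 75.00 cm

x̄ = 24.32 cm, ȳ = 75.00 cm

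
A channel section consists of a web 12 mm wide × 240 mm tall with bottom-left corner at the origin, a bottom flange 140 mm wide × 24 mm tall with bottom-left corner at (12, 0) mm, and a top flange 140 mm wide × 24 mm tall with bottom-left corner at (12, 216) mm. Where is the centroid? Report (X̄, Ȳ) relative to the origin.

X̄ = 59.20 mm, Ȳ = 120.00 mm

web: A = 12 × 240 = 2880.00, centroid at (6.00, 120.00).
bottom flange: A = 140 × 24 = 3360.00, centroid at (82.00, 12.00).
top flange: A = 140 × 24 = 3360.00, centroid at (82.00, 228.00).
ΣA = 9600.00 mm²
ΣAX̄ = (2880.00)(6.00) + (3360.00)(82.00) + (3360.00)(82.00) = 568320.00 mm³
ΣAȲ = (2880.00)(120.00) + (3360.00)(12.00) + (3360.00)(228.00) = 1152000.00 mm³
X̄ = 568320.00 / 9600.00 = 59.20 mm
Ȳ = 1152000.00 / 9600.00 = 120.00 mm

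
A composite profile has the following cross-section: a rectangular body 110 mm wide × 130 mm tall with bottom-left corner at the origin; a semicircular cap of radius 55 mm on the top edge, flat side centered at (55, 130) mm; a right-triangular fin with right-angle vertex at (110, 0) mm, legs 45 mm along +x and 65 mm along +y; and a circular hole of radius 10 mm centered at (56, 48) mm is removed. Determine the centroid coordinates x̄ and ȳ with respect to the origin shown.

x̄ = 60.05 mm, ȳ = 82.91 mm

rectangular body: A = 110 × 130 = 14300.00, centroid at (55.00, 65.00).
semicircular top: A = ½π·55² = 4751.66, centroid at (55.00, 153.34).
triangular fin: A = ½·45·65 = 1462.50, centroid at (125.00, 21.67).
hole: A = −π·10² = -314.16, centroid at (56.00, 48.00).
ΣA = 20200.00 mm², ΣAx̄ = 1213060.82 mm³, ΣAȳ = 1674740.18 mm³.
x̄ = 1213060.82/20200.00 = 60.05 mm; ȳ = 1674740.18/20200.00 = 82.91 mm.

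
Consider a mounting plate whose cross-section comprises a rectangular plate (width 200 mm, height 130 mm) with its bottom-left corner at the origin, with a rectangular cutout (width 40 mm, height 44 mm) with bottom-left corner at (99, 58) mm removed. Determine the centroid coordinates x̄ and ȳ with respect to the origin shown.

plate: A = 200 × 130 = 26000.00, centroid at (100.00, 65.00).
hole: A = −(40 × 44) = -1760.00, centroid at (119.00, 80.00).
ΣA = 24240.00 mm², ΣAx̄ = 2390560.00 mm³, ΣAȳ = 1549200.00 mm³.
x̄ = 2390560.00/24240.00 = 98.62 mm; ȳ = 1549200.00/24240.00 = 63.91 mm.

x̄ = 98.62 mm, ȳ = 63.91 mm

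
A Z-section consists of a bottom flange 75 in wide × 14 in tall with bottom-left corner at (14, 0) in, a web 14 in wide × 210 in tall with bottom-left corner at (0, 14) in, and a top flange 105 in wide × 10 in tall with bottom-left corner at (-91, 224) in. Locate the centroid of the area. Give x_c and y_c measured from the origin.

bottom flange: A = 75 × 14 = 1050.00, centroid at (51.50, 7.00).
web: A = 14 × 210 = 2940.00, centroid at (7.00, 119.00).
top flange: A = 105 × 10 = 1050.00, centroid at (-38.50, 229.00).
ΣA = 5040.00 in²
ΣAx_c = (1050.00)(51.50) + (2940.00)(7.00) + (1050.00)(-38.50) = 34230.00 in³
ΣAy_c = (1050.00)(7.00) + (2940.00)(119.00) + (1050.00)(229.00) = 597660.00 in³
x_c = 34230.00 / 5040.00 = 6.79 in
y_c = 597660.00 / 5040.00 = 118.58 in

x_c = 6.79 in, y_c = 118.58 in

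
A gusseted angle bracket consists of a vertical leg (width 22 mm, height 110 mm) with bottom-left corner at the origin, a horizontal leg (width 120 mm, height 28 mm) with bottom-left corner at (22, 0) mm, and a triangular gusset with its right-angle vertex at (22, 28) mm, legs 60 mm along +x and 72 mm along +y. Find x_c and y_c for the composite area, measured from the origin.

x_c = 49.48 mm, y_c = 36.83 mm

Part | A | x̄ᵢ | ȳᵢ | A·x̄ᵢ | A·ȳᵢ
vertical leg | 2420.00 | 11.00 | 55.00 | 26620.00 | 133100.00
horizontal leg | 3360.00 | 82.00 | 14.00 | 275520.00 | 47040.00
gusset | 2160.00 | 42.00 | 52.00 | 90720.00 | 112320.00
Σ | 7940.00 |  |  | 392860.00 | 292460.00
x_c = 392860.00 / 7940.00 = 49.48 mm
y_c = 292460.00 / 7940.00 = 36.83 mm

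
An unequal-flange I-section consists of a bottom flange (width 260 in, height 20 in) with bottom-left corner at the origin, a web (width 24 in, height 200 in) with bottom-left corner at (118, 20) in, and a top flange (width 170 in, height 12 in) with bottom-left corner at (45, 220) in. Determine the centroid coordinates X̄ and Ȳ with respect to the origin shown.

X̄ = 130.00 in, Ȳ = 90.45 in

Part | A | x̄ᵢ | ȳᵢ | A·x̄ᵢ | A·ȳᵢ
bottom flange | 5200.00 | 130.00 | 10.00 | 676000.00 | 52000.00
web | 4800.00 | 130.00 | 120.00 | 624000.00 | 576000.00
top flange | 2040.00 | 130.00 | 226.00 | 265200.00 | 461040.00
Σ | 12040.00 |  |  | 1565200.00 | 1089040.00
X̄ = 1565200.00 / 12040.00 = 130.00 in
Ȳ = 1089040.00 / 12040.00 = 90.45 in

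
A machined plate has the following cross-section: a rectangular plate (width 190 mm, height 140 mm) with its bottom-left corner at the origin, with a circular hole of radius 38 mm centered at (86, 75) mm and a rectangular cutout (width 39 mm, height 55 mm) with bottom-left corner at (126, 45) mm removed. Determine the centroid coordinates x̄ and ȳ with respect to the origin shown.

x̄ = 91.61 mm, ȳ = 68.59 mm

Part | A | x̄ᵢ | ȳᵢ | A·x̄ᵢ | A·ȳᵢ
plate | 26600.00 | 95.00 | 70.00 | 2527000.00 | 1862000.00
hole 1 | -4536.46 | 86.00 | 75.00 | -390135.54 | -340234.48
hole 2 | -2145.00 | 145.50 | 72.50 | -312097.50 | -155512.50
Σ | 19918.54 |  |  | 1824766.96 | 1366253.02
x̄ = 1824766.96 / 19918.54 = 91.61 mm
ȳ = 1366253.02 / 19918.54 = 68.59 mm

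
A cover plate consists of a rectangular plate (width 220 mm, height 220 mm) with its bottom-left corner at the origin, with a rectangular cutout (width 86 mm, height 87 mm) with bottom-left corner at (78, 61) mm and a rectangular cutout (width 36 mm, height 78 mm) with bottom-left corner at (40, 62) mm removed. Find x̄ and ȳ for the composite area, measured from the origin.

Part | A | x̄ᵢ | ȳᵢ | A·x̄ᵢ | A·ȳᵢ
plate | 48400.00 | 110.00 | 110.00 | 5324000.00 | 5324000.00
hole 1 | -7482.00 | 121.00 | 104.50 | -905322.00 | -781869.00
hole 2 | -2808.00 | 58.00 | 101.00 | -162864.00 | -283608.00
Σ | 38110.00 |  |  | 4255814.00 | 4258523.00
x̄ = 4255814.00 / 38110.00 = 111.67 mm
ȳ = 4258523.00 / 38110.00 = 111.74 mm

x̄ = 111.67 mm, ȳ = 111.74 mm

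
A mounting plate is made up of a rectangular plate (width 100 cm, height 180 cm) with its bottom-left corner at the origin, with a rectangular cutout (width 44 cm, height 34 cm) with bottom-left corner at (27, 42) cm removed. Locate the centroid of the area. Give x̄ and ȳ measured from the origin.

plate: A = 100 × 180 = 18000.00, centroid at (50.00, 90.00).
hole: A = −(44 × 34) = -1496.00, centroid at (49.00, 59.00).
ΣA = 16504.00 cm², ΣAx̄ = 826696.00 cm³, ΣAȳ = 1531736.00 cm³.
x̄ = 826696.00/16504.00 = 50.09 cm; ȳ = 1531736.00/16504.00 = 92.81 cm.

x̄ = 50.09 cm, ȳ = 92.81 cm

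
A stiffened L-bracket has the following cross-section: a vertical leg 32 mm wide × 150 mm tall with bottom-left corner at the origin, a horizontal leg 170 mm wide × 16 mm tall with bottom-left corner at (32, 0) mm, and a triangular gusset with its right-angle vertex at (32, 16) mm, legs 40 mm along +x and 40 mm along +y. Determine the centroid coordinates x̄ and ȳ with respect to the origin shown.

vertical leg: A = 32 × 150 = 4800.00, centroid at (16.00, 75.00).
horizontal leg: A = 170 × 16 = 2720.00, centroid at (117.00, 8.00).
gusset: A = ½·40·40 = 800.00, centroid at (45.33, 29.33).
ΣA = 8320.00 mm²
ΣAx̄ = (4800.00)(16.00) + (2720.00)(117.00) + (800.00)(45.33) = 431306.67 mm³
ΣAȳ = (4800.00)(75.00) + (2720.00)(8.00) + (800.00)(29.33) = 405226.67 mm³
x̄ = 431306.67 / 8320.00 = 51.84 mm
ȳ = 405226.67 / 8320.00 = 48.71 mm

x̄ = 51.84 mm, ȳ = 48.71 mm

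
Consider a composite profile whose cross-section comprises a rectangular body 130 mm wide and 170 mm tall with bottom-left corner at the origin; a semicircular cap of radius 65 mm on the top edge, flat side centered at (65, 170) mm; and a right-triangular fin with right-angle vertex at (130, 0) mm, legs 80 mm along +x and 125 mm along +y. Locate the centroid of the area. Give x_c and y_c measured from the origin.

Part | A | x̄ᵢ | ȳᵢ | A·x̄ᵢ | A·ȳᵢ
rectangular body | 22100.00 | 65.00 | 85.00 | 1436500.00 | 1878500.00
semicircular top | 6636.61 | 65.00 | 197.59 | 431379.94 | 1311307.80
triangular fin | 5000.00 | 156.67 | 41.67 | 783333.33 | 208333.33
Σ | 33736.61 |  |  | 2651213.27 | 3398141.13
x_c = 2651213.27 / 33736.61 = 78.59 mm
y_c = 3398141.13 / 33736.61 = 100.73 mm

x_c = 78.59 mm, y_c = 100.73 mm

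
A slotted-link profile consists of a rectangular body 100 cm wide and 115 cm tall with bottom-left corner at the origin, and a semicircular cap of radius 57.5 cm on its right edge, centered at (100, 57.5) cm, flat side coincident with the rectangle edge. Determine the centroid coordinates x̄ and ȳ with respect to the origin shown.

x̄ = 73.15 cm, ȳ = 57.50 cm

rectangular body: A = 100 × 115 = 11500.00, centroid at (50.00, 57.50).
semicircular end: A = ½π·57.5² = 5193.45, centroid at (124.40, 57.50).
ΣA = 16693.45 cm²
ΣAx̄ = (11500.00)(50.00) + (5193.45)(124.40) = 1221084.12 cm³
ΣAȳ = (11500.00)(57.50) + (5193.45)(57.50) = 959873.11 cm³
x̄ = 1221084.12 / 16693.45 = 73.15 cm
ȳ = 959873.11 / 16693.45 = 57.50 cm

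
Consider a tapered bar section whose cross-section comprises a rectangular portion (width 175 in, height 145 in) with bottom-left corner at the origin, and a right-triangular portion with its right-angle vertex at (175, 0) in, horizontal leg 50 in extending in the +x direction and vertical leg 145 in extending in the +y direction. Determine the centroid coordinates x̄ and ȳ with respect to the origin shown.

x̄ = 100.52 in, ȳ = 69.48 in

rectangular portion: A = 175 × 145 = 25375.00, centroid at (87.50, 72.50).
triangular portion: A = ½·50·145 = 3625.00, centroid at (191.67, 48.33).
ΣA = 29000.00 in², ΣAx̄ = 2915104.17 in³, ΣAȳ = 2014895.83 in³.
x̄ = 2915104.17/29000.00 = 100.52 in; ȳ = 2014895.83/29000.00 = 69.48 in.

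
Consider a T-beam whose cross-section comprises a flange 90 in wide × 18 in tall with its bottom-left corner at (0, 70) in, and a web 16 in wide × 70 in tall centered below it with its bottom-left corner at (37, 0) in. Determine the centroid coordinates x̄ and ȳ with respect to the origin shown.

web: A = 16 × 70 = 1120.00, centroid at (45.00, 35.00).
flange: A = 90 × 18 = 1620.00, centroid at (45.00, 79.00).
ΣA = 2740.00 in²
ΣAx̄ = (1120.00)(45.00) + (1620.00)(45.00) = 123300.00 in³
ΣAȳ = (1120.00)(35.00) + (1620.00)(79.00) = 167180.00 in³
x̄ = 123300.00 / 2740.00 = 45.00 in
ȳ = 167180.00 / 2740.00 = 61.01 in

x̄ = 45.00 in, ȳ = 61.01 in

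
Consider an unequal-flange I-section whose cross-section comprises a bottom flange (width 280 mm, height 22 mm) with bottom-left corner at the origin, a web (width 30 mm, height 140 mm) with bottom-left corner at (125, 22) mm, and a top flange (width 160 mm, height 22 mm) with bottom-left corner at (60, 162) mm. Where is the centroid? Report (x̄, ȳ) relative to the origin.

x̄ = 140.00 mm, ȳ = 76.59 mm

bottom flange: A = 280 × 22 = 6160.00, centroid at (140.00, 11.00).
web: A = 30 × 140 = 4200.00, centroid at (140.00, 92.00).
top flange: A = 160 × 22 = 3520.00, centroid at (140.00, 173.00).
ΣA = 13880.00 mm², ΣAx̄ = 1943200.00 mm³, ΣAȳ = 1063120.00 mm³.
x̄ = 1943200.00/13880.00 = 140.00 mm; ȳ = 1063120.00/13880.00 = 76.59 mm.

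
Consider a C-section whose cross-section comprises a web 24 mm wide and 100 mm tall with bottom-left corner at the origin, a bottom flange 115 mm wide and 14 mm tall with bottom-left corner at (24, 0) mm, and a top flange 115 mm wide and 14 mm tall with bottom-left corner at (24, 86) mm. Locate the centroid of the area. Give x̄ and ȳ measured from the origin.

Part | A | x̄ᵢ | ȳᵢ | A·x̄ᵢ | A·ȳᵢ
web | 2400.00 | 12.00 | 50.00 | 28800.00 | 120000.00
bottom flange | 1610.00 | 81.50 | 7.00 | 131215.00 | 11270.00
top flange | 1610.00 | 81.50 | 93.00 | 131215.00 | 149730.00
Σ | 5620.00 |  |  | 291230.00 | 281000.00
x̄ = 291230.00 / 5620.00 = 51.82 mm
ȳ = 281000.00 / 5620.00 = 50.00 mm

x̄ = 51.82 mm, ȳ = 50.00 mm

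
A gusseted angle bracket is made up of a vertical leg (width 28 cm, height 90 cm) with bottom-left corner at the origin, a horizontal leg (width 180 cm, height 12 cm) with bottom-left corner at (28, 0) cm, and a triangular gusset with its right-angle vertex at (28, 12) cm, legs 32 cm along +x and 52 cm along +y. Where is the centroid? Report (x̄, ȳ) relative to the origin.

Part | A | x̄ᵢ | ȳᵢ | A·x̄ᵢ | A·ȳᵢ
vertical leg | 2520.00 | 14.00 | 45.00 | 35280.00 | 113400.00
horizontal leg | 2160.00 | 118.00 | 6.00 | 254880.00 | 12960.00
gusset | 832.00 | 38.67 | 29.33 | 32170.67 | 24405.33
Σ | 5512.00 |  |  | 322330.67 | 150765.33
x̄ = 322330.67 / 5512.00 = 58.48 cm
ȳ = 150765.33 / 5512.00 = 27.35 cm

x̄ = 58.48 cm, ȳ = 27.35 cm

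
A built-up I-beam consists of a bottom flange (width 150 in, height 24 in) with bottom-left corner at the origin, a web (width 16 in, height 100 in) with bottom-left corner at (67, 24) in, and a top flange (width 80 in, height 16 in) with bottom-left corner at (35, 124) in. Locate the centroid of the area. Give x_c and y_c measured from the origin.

x_c = 75.00 in, y_c = 51.01 in

Part | A | x̄ᵢ | ȳᵢ | A·x̄ᵢ | A·ȳᵢ
bottom flange | 3600.00 | 75.00 | 12.00 | 270000.00 | 43200.00
web | 1600.00 | 75.00 | 74.00 | 120000.00 | 118400.00
top flange | 1280.00 | 75.00 | 132.00 | 96000.00 | 168960.00
Σ | 6480.00 |  |  | 486000.00 | 330560.00
x_c = 486000.00 / 6480.00 = 75.00 in
y_c = 330560.00 / 6480.00 = 51.01 in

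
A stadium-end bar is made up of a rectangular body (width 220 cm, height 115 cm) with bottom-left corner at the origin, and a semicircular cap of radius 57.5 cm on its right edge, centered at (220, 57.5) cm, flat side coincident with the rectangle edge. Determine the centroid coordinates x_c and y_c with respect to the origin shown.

x_c = 132.89 cm, y_c = 57.50 cm

rectangular body: A = 220 × 115 = 25300.00, centroid at (110.00, 57.50).
semicircular end: A = ½π·57.5² = 5193.45, centroid at (244.40, 57.50).
ΣA = 30493.45 cm², ΣAx_c = 4052297.56 cm³, ΣAy_c = 1753373.11 cm³.
x_c = 4052297.56/30493.45 = 132.89 cm; y_c = 1753373.11/30493.45 = 57.50 cm.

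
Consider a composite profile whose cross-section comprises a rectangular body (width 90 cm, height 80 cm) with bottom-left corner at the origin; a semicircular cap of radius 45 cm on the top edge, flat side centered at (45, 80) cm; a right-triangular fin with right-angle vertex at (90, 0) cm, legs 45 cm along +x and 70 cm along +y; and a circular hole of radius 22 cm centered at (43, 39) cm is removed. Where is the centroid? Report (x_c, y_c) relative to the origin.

x_c = 54.35 cm, y_c = 55.64 cm

rectangular body: A = 90 × 80 = 7200.00, centroid at (45.00, 40.00).
semicircular top: A = ½π·45² = 3180.86, centroid at (45.00, 99.10).
triangular fin: A = ½·45·70 = 1575.00, centroid at (105.00, 23.33).
hole: A = −π·22² = -1520.53, centroid at (43.00, 39.00).
ΣA = 10435.33 cm², ΣAx_c = 567130.99 cm³, ΣAy_c = 580668.30 cm³.
x_c = 567130.99/10435.33 = 54.35 cm; y_c = 580668.30/10435.33 = 55.64 cm.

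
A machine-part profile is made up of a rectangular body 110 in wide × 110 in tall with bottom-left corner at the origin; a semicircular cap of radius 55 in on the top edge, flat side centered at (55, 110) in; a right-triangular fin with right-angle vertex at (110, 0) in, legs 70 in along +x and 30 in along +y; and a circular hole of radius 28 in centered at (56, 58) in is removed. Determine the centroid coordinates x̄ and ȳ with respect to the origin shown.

Part | A | x̄ᵢ | ȳᵢ | A·x̄ᵢ | A·ȳᵢ
rectangular body | 12100.00 | 55.00 | 55.00 | 665500.00 | 665500.00
semicircular top | 4751.66 | 55.00 | 133.34 | 261341.24 | 633599.14
triangular fin | 1050.00 | 133.33 | 10.00 | 140000.00 | 10500.00
hole | -2463.01 | 56.00 | 58.00 | -137928.48 | -142854.50
Σ | 15438.65 |  |  | 928912.76 | 1166744.64
x̄ = 928912.76 / 15438.65 = 60.17 in
ȳ = 1166744.64 / 15438.65 = 75.57 in

x̄ = 60.17 in, ȳ = 75.57 in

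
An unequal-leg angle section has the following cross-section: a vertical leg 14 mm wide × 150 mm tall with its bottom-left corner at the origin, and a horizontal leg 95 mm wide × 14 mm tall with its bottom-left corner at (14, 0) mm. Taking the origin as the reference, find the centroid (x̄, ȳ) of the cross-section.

x̄ = 28.13 mm, ȳ = 48.63 mm

vertical leg: A = 14 × 150 = 2100.00, centroid at (7.00, 75.00).
horizontal leg: A = 95 × 14 = 1330.00, centroid at (61.50, 7.00).
ΣA = 3430.00 mm²
ΣAx̄ = (2100.00)(7.00) + (1330.00)(61.50) = 96495.00 mm³
ΣAȳ = (2100.00)(75.00) + (1330.00)(7.00) = 166810.00 mm³
x̄ = 96495.00 / 3430.00 = 28.13 mm
ȳ = 166810.00 / 3430.00 = 48.63 mm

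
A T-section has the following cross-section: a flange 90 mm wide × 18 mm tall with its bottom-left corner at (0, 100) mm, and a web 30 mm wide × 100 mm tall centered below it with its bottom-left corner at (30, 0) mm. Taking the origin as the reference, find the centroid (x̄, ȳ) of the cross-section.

x̄ = 45.00 mm, ȳ = 70.69 mm

web: A = 30 × 100 = 3000.00, centroid at (45.00, 50.00).
flange: A = 90 × 18 = 1620.00, centroid at (45.00, 109.00).
ΣA = 4620.00 mm², ΣAx̄ = 207900.00 mm³, ΣAȳ = 326580.00 mm³.
x̄ = 207900.00/4620.00 = 45.00 mm; ȳ = 326580.00/4620.00 = 70.69 mm.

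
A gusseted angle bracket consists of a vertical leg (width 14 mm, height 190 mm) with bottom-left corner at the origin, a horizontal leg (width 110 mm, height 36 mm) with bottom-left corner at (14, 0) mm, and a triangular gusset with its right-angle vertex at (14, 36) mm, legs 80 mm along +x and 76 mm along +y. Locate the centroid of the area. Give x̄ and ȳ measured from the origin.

x̄ = 43.01 mm, ȳ = 52.84 mm

Part | A | x̄ᵢ | ȳᵢ | A·x̄ᵢ | A·ȳᵢ
vertical leg | 2660.00 | 7.00 | 95.00 | 18620.00 | 252700.00
horizontal leg | 3960.00 | 69.00 | 18.00 | 273240.00 | 71280.00
gusset | 3040.00 | 40.67 | 61.33 | 123626.67 | 186453.33
Σ | 9660.00 |  |  | 415486.67 | 510433.33
x̄ = 415486.67 / 9660.00 = 43.01 mm
ȳ = 510433.33 / 9660.00 = 52.84 mm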